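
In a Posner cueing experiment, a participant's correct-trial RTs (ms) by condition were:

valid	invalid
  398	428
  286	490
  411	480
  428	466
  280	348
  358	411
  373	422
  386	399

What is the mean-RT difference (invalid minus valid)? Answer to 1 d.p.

M(valid) = 2920/8 = 365.000
M(invalid) = 3444/8 = 430.500
Difference = 430.500 − 365.000 = 65.500 ms

65.5 ms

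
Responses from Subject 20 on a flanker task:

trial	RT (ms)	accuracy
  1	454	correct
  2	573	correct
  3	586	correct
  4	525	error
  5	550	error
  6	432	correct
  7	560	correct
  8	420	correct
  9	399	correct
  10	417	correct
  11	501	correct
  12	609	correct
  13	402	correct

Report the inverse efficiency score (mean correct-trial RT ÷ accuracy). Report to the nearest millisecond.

575 ms

Correct trials (n=11): 454, 573, 586, 432, 560, 420, 399, 417, 501, 609, 402
Mean correct RT = 5353/11 = 486.6364 ms
Proportion correct = 11/13
IES = 486.6364 / (11/13) = 575.116 ms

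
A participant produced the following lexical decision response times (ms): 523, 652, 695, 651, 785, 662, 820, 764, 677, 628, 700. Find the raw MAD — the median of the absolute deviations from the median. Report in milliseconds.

26 ms

Sorted: 523, 628, 651, 652, 662, 677, 695, 700, 764, 785, 820 → median = 677
|x − 677|: 154, 25, 18, 26, 108, 15, 143, 87, 0, 49, 23
Sorted deviations: 0, 15, 18, 23, 25, 26, 49, 87, 108, 143, 154 → MAD = 26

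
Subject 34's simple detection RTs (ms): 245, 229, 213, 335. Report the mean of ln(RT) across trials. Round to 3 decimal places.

5.528

ln(RT): 5.5013, 5.4337, 5.3613, 5.8141
Σ ln(RT) = 22.1104
Mean = 22.1104/4 = 5.52760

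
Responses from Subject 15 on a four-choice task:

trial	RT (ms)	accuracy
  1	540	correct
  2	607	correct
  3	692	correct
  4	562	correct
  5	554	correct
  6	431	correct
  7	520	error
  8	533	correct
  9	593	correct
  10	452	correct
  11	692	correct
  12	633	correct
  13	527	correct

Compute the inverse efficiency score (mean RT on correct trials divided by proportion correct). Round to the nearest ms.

Correct trials (n=12): 540, 607, 692, 562, 554, 431, 533, 593, 452, 692, 633, 527
Mean correct RT = 6816/12 = 568.0000 ms
Proportion correct = 12/13
IES = 568.0000 / (12/13) = 615.333 ms

615 ms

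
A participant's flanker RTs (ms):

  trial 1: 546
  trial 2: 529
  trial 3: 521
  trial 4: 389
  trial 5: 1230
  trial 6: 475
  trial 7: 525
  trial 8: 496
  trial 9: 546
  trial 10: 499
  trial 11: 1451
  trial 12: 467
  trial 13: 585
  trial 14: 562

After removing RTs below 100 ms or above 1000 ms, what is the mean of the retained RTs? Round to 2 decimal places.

Excluded: 1230, 1451
Retained (n=12): Σ = 6140
Mean = 6140/12 = 511.6667

511.67 ms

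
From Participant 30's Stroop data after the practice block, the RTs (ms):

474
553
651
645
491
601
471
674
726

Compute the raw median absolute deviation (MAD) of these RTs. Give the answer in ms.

73 ms

Sorted: 471, 474, 491, 553, 601, 645, 651, 674, 726 → median = 601
|x − 601|: 127, 48, 50, 44, 110, 0, 130, 73, 125
Sorted deviations: 0, 44, 48, 50, 73, 110, 125, 127, 130 → MAD = 73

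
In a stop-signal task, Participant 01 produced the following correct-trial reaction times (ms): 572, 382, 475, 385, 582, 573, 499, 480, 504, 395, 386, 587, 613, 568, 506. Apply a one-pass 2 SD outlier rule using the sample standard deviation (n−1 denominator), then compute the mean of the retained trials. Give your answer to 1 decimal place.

n = 15, ΣRT = 7507, M = 500.467
Σ(x−M)² = 94443.73; s = √(94443.73/14) = 82.134
Cutoffs: 500.467 ± 2·82.134 → [336.2, 664.7]
No RTs fall outside the cutoffs; all 15 retained. Mean = 7507/15 = 500.467

500.5 ms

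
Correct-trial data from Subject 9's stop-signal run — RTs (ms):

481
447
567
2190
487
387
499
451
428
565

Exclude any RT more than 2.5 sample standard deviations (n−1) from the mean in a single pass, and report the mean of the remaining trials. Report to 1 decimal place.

479.1 ms

n = 10, ΣRT = 6502, M = 650.200
Σ(x−M)² = 2662907.60; s = √(2662907.60/9) = 543.947
Cutoffs: 650.200 ± 2.5·543.947 → [-709.7, 2010.1]
Outside: 2190 → excluded.
Retained (n=9): Σ = 4312, mean = 4312/9 = 479.111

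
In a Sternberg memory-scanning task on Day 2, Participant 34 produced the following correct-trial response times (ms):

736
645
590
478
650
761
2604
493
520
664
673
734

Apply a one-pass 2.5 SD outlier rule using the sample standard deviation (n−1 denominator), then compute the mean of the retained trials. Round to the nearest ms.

631 ms

n = 12, ΣRT = 9548, M = 795.667
Σ(x−M)² = 3665746.67; s = √(3665746.67/11) = 577.278
Cutoffs: 795.667 ± 2.5·577.278 → [-647.5, 2238.9]
Outside: 2604 → excluded.
Retained (n=11): Σ = 6944, mean = 6944/11 = 631.273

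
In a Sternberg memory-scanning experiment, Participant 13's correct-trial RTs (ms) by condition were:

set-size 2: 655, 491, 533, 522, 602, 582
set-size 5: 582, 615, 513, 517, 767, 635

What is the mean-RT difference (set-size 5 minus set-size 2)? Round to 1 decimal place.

40.7 ms

M(set-size 2) = 3385/6 = 564.167
M(set-size 5) = 3629/6 = 604.833
Difference = 604.833 − 564.167 = 40.667 ms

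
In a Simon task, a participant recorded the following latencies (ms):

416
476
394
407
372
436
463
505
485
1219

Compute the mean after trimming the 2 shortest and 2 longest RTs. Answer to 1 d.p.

447.2 ms

Sorted: 372, 394, 407, 416, 436, 463, 476, 485, 505, 1219
Drop lowest 2 (372, 394) and highest 2 (505, 1219)
Remaining (n=6): Σ = 2683, mean = 2683/6 = 447.167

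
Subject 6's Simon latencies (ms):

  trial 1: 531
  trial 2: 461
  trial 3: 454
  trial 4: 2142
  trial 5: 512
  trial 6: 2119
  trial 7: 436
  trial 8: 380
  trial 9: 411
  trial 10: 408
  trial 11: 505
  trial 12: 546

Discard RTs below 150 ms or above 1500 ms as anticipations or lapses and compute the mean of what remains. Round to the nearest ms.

Excluded: 2119, 2142
Retained (n=10): Σ = 4644
Mean = 4644/10 = 464.4000

464 ms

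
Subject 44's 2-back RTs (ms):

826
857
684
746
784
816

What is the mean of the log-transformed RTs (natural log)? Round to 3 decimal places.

ln(RT): 6.7166, 6.7534, 6.5280, 6.6147, 6.6644, 6.7044
Σ ln(RT) = 39.9815
Mean = 39.9815/6 = 6.66359

6.664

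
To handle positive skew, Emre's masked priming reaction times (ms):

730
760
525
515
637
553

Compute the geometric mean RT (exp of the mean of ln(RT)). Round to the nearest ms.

613 ms

ln(RT): 6.5930, 6.6333, 6.2634, 6.2442, 6.4568, 6.3154
Mean ln(RT) = 38.5061/6 = 6.41768
Geometric mean = exp(6.41768) = 612.58 ms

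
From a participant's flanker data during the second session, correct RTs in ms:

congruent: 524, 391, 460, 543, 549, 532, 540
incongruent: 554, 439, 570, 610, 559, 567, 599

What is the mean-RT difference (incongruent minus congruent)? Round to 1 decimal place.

M(congruent) = 3539/7 = 505.571
M(incongruent) = 3898/7 = 556.857
Difference = 556.857 − 505.571 = 51.286 ms

51.3 ms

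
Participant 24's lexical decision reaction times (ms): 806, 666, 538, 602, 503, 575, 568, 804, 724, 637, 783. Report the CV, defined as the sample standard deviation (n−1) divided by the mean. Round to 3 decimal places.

n = 11, Σ = 7206, M = 655.0909
Σ(x−M)² = 120162.909; s = √(120162.909/10) = 109.6188
CV = 109.6188 / 655.0909 = 0.16733

0.167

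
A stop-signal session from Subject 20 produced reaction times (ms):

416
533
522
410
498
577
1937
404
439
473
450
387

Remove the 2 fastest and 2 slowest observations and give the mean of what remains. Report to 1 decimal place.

Sorted: 387, 404, 410, 416, 439, 450, 473, 498, 522, 533, 577, 1937
Drop lowest 2 (387, 404) and highest 2 (577, 1937)
Remaining (n=8): Σ = 3741, mean = 3741/8 = 467.625

467.6 ms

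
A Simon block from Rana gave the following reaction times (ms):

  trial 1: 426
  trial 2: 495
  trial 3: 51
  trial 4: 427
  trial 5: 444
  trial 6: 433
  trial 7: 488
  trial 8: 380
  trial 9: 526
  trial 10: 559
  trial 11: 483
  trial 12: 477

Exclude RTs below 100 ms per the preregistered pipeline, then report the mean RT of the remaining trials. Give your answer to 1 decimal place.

467.1 ms

Excluded: 51
Retained (n=11): Σ = 5138
Mean = 5138/11 = 467.0909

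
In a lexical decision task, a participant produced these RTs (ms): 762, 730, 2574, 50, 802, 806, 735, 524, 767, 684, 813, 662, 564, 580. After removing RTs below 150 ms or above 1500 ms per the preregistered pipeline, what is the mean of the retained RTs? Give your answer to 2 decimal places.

Excluded: 50, 2574
Retained (n=12): Σ = 8429
Mean = 8429/12 = 702.4167

702.42 ms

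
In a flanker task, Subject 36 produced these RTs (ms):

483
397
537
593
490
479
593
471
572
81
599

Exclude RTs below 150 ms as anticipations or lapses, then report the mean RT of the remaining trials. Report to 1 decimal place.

521.4 ms

Excluded: 81
Retained (n=10): Σ = 5214
Mean = 5214/10 = 521.4000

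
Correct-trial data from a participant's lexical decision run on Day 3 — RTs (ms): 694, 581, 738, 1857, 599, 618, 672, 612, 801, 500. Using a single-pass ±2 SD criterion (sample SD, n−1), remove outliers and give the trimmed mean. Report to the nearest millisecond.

646 ms

n = 10, ΣRT = 7672, M = 767.200
Σ(x−M)² = 1384785.60; s = √(1384785.60/9) = 392.256
Cutoffs: 767.200 ± 2·392.256 → [-17.3, 1551.7]
Outside: 1857 → excluded.
Retained (n=9): Σ = 5815, mean = 5815/9 = 646.111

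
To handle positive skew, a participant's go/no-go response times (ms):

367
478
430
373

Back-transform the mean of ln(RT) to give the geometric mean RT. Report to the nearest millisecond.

ln(RT): 5.9054, 6.1696, 6.0638, 5.9216
Mean ln(RT) = 24.0603/4 = 6.01508
Geometric mean = exp(6.01508) = 409.56 ms

410 ms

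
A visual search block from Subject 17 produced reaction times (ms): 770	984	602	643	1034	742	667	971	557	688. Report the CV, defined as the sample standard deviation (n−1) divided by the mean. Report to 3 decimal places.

0.223

n = 10, Σ = 7658, M = 765.8000
Σ(x−M)² = 263555.600; s = √(263555.600/9) = 171.1256
CV = 171.1256 / 765.8000 = 0.22346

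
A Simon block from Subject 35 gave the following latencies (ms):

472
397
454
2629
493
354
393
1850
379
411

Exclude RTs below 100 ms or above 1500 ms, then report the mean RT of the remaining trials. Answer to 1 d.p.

Excluded: 1850, 2629
Retained (n=8): Σ = 3353
Mean = 3353/8 = 419.1250

419.1 ms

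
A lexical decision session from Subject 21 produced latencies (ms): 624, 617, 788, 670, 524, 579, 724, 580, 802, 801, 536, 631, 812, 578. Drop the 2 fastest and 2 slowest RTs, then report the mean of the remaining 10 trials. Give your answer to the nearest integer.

Sorted: 524, 536, 578, 579, 580, 617, 624, 631, 670, 724, 788, 801, 802, 812
Drop lowest 2 (524, 536) and highest 2 (802, 812)
Remaining (n=10): Σ = 6592, mean = 6592/10 = 659.200

659 ms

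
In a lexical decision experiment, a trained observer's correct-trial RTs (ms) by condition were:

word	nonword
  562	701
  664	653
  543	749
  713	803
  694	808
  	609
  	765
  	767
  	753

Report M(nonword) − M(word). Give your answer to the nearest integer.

99 ms

M(word) = 3176/5 = 635.200
M(nonword) = 6608/9 = 734.222
Difference = 734.222 − 635.200 = 99.022 ms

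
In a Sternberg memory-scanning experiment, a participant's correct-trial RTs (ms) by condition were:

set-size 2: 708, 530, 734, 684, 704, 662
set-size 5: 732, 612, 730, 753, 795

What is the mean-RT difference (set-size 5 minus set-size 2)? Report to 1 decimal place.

M(set-size 2) = 4022/6 = 670.333
M(set-size 5) = 3622/5 = 724.400
Difference = 724.400 − 670.333 = 54.067 ms

54.1 ms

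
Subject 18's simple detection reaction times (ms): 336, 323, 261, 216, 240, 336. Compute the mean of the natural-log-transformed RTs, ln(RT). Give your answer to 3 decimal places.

ln(RT): 5.8171, 5.7777, 5.5645, 5.3753, 5.4806, 5.8171
Σ ln(RT) = 33.8323
Mean = 33.8323/6 = 5.63872

5.639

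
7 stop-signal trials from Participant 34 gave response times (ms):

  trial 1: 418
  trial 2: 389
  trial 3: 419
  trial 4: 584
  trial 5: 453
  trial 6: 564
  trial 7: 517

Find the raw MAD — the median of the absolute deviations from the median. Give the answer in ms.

Sorted: 389, 418, 419, 453, 517, 564, 584 → median = 453
|x − 453|: 35, 64, 34, 131, 0, 111, 64
Sorted deviations: 0, 34, 35, 64, 64, 111, 131 → MAD = 64

64 ms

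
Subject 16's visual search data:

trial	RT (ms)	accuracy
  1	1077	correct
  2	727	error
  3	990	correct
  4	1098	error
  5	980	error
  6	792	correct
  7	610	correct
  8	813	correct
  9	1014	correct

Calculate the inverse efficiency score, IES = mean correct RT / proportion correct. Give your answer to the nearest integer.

1324 ms

Correct trials (n=6): 1077, 990, 792, 610, 813, 1014
Mean correct RT = 5296/6 = 882.6667 ms
Proportion correct = 6/9
IES = 882.6667 / (6/9) = 1324.000 ms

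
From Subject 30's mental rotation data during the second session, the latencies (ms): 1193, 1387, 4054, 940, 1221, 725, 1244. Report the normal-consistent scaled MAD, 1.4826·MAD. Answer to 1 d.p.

246.1 ms

Sorted: 725, 940, 1193, 1221, 1244, 1387, 4054 → median = 1221
|x − 1221| sorted: 0, 23, 28, 166, 281, 496, 2833 → MAD = 166
Robust SD ≈ 1.4826 × 166 = 246.112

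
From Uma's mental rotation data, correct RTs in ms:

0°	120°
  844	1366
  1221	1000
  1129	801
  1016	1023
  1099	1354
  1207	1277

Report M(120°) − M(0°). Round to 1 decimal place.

M(0°) = 6516/6 = 1086.000
M(120°) = 6821/6 = 1136.833
Difference = 1136.833 − 1086.000 = 50.833 ms

50.8 ms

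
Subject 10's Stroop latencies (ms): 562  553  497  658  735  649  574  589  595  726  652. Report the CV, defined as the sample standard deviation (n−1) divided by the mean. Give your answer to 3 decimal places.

0.119

n = 11, Σ = 6790, M = 617.2727
Σ(x−M)² = 54372.182; s = √(54372.182/10) = 73.7375
CV = 73.7375 / 617.2727 = 0.11946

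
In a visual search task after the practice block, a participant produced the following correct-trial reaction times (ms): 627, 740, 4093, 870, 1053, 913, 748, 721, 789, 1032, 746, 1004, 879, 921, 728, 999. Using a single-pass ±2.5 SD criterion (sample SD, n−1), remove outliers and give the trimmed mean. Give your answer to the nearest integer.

n = 16, ΣRT = 16863, M = 1053.938
Σ(x−M)² = 10100396.94; s = √(10100396.94/15) = 820.585
Cutoffs: 1053.938 ± 2.5·820.585 → [-997.5, 3105.4]
Outside: 4093 → excluded.
Retained (n=15): Σ = 12770, mean = 12770/15 = 851.333

851 ms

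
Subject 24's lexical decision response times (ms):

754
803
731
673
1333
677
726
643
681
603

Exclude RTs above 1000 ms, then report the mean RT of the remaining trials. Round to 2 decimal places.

699.00 ms

Excluded: 1333
Retained (n=9): Σ = 6291
Mean = 6291/9 = 699.0000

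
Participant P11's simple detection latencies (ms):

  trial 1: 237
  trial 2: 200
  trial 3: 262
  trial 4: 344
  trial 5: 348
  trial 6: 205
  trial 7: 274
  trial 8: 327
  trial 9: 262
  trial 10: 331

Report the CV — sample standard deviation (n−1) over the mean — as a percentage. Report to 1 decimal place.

n = 10, Σ = 2790, M = 279.0000
Σ(x−M)² = 28078.000; s = √(28078.000/9) = 55.8550
CV = 55.8550 / 279.0000 = 0.20020 = 20.020%

20.0%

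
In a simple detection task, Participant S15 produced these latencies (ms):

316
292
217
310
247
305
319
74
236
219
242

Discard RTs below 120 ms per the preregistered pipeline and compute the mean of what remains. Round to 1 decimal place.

Excluded: 74
Retained (n=10): Σ = 2703
Mean = 2703/10 = 270.3000

270.3 ms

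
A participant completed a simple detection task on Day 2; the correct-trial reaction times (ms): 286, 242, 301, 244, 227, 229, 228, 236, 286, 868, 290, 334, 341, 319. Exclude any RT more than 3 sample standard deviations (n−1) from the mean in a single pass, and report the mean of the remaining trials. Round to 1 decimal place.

274.1 ms

n = 14, ΣRT = 4431, M = 316.500
Σ(x−M)² = 348653.50; s = √(348653.50/13) = 163.767
Cutoffs: 316.500 ± 3·163.767 → [-174.8, 807.8]
Outside: 868 → excluded.
Retained (n=13): Σ = 3563, mean = 3563/13 = 274.077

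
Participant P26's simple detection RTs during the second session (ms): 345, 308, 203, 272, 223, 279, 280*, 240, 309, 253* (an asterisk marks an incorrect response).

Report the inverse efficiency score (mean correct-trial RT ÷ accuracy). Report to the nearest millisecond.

340 ms

Correct trials (n=8): 345, 308, 203, 272, 223, 279, 240, 309
Mean correct RT = 2179/8 = 272.3750 ms
Proportion correct = 8/10
IES = 272.3750 / (8/10) = 340.469 ms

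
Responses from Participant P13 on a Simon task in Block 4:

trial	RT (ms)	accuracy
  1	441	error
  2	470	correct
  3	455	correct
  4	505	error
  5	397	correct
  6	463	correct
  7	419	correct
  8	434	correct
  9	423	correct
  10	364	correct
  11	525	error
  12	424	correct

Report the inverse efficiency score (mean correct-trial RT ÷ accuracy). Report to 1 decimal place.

Correct trials (n=9): 470, 455, 397, 463, 419, 434, 423, 364, 424
Mean correct RT = 3849/9 = 427.6667 ms
Proportion correct = 9/12
IES = 427.6667 / (9/12) = 570.222 ms

570.2 ms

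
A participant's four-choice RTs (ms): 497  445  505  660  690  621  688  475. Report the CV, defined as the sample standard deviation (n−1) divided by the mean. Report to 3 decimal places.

n = 8, Σ = 4581, M = 572.6250
Σ(x−M)² = 73173.875; s = √(73173.875/7) = 102.2419
CV = 102.2419 / 572.6250 = 0.17855

0.179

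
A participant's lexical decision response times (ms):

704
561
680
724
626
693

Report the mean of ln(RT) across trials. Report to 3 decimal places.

ln(RT): 6.5568, 6.3297, 6.5221, 6.5848, 6.4394, 6.5410
Σ ln(RT) = 38.9738
Mean = 38.9738/6 = 6.49563

6.496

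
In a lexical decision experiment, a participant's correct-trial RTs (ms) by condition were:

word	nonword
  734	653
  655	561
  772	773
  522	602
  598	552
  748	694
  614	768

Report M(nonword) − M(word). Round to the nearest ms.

-6 ms

M(word) = 4643/7 = 663.286
M(nonword) = 4603/7 = 657.571
Difference = 657.571 − 663.286 = -5.714 ms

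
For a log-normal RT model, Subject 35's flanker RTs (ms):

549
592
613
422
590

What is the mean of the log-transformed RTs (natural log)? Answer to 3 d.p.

6.307

ln(RT): 6.3081, 6.3835, 6.4184, 6.0450, 6.3801
Σ ln(RT) = 31.5351
Mean = 31.5351/5 = 6.30702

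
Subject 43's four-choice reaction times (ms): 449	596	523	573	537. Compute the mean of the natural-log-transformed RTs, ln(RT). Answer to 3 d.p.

ln(RT): 6.1070, 6.3902, 6.2596, 6.3509, 6.2860
Σ ln(RT) = 31.3937
Mean = 31.3937/5 = 6.27875

6.279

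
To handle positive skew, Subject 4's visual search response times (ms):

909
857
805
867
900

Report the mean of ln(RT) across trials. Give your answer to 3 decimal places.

ln(RT): 6.8123, 6.7534, 6.6908, 6.7650, 6.8024
Σ ln(RT) = 33.8241
Mean = 33.8241/5 = 6.76481

6.765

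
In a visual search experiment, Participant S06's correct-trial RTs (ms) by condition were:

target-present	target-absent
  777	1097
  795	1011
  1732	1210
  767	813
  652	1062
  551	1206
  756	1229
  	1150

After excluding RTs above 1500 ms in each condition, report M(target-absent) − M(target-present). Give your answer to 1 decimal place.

target-present: exclude 1732
M(target-present) = 4298/6 = 716.333
M(target-absent) = 8778/8 = 1097.250
Difference = 1097.250 − 716.333 = 380.917 ms

380.9 ms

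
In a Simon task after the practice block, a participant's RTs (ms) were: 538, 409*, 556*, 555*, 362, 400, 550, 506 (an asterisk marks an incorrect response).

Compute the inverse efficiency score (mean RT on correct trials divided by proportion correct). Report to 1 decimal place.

753.9 ms

Correct trials (n=5): 538, 362, 400, 550, 506
Mean correct RT = 2356/5 = 471.2000 ms
Proportion correct = 5/8
IES = 471.2000 / (5/8) = 753.920 ms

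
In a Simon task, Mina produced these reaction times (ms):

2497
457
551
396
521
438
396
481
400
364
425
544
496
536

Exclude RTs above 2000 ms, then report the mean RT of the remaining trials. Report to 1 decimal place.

Excluded: 2497
Retained (n=13): Σ = 6005
Mean = 6005/13 = 461.9231

461.9 ms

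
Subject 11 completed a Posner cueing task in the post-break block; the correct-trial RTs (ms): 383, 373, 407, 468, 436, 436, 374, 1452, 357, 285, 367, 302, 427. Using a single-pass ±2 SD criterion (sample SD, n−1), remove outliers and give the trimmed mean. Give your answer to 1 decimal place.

384.6 ms

n = 13, ΣRT = 6067, M = 466.692
Σ(x−M)² = 1084336.77; s = √(1084336.77/12) = 300.602
Cutoffs: 466.692 ± 2·300.602 → [-134.5, 1067.9]
Outside: 1452 → excluded.
Retained (n=12): Σ = 4615, mean = 4615/12 = 384.583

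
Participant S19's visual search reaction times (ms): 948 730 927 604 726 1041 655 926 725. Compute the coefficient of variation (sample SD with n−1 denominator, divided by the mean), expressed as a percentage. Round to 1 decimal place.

18.9%

n = 9, Σ = 7282, M = 809.1111
Σ(x−M)² = 186684.889; s = √(186684.889/8) = 152.7600
CV = 152.7600 / 809.1111 = 0.18880 = 18.880%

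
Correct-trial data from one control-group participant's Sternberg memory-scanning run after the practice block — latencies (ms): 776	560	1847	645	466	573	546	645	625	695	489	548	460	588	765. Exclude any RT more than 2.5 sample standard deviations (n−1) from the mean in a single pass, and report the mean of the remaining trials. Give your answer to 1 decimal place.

n = 15, ΣRT = 10228, M = 681.867
Σ(x−M)² = 1584347.73; s = √(1584347.73/14) = 336.404
Cutoffs: 681.867 ± 2.5·336.404 → [-159.1, 1522.9]
Outside: 1847 → excluded.
Retained (n=14): Σ = 8381, mean = 8381/14 = 598.643

598.6 ms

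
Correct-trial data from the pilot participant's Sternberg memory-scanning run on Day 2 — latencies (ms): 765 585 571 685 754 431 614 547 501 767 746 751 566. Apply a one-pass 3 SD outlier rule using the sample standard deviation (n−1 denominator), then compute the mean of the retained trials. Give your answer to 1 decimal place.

637.2 ms

n = 13, ΣRT = 8283, M = 637.154
Σ(x−M)² = 155815.69; s = √(155815.69/12) = 113.950
Cutoffs: 637.154 ± 3·113.950 → [295.3, 979.0]
No RTs fall outside the cutoffs; all 13 retained. Mean = 8283/13 = 637.154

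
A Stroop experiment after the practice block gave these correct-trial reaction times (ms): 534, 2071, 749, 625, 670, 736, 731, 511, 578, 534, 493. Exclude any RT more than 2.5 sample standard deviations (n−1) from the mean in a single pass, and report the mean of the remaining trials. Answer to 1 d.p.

n = 11, ΣRT = 8232, M = 748.364
Σ(x−M)² = 2013660.55; s = √(2013660.55/10) = 448.738
Cutoffs: 748.364 ± 2.5·448.738 → [-373.5, 1870.2]
Outside: 2071 → excluded.
Retained (n=10): Σ = 6161, mean = 6161/10 = 616.100

616.1 ms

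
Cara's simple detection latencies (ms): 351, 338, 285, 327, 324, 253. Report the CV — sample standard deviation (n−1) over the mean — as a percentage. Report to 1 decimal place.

n = 6, Σ = 1878, M = 313.0000
Σ(x−M)² = 6770.000; s = √(6770.000/5) = 36.7967
CV = 36.7967 / 313.0000 = 0.11756 = 11.756%

11.8%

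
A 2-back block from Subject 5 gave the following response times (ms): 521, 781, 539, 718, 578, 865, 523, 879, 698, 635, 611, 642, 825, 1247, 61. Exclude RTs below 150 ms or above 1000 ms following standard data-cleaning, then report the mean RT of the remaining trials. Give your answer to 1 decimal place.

678.1 ms

Excluded: 61, 1247
Retained (n=13): Σ = 8815
Mean = 8815/13 = 678.0769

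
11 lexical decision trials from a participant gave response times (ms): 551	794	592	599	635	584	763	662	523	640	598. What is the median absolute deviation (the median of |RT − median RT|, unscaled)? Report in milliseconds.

41 ms

Sorted: 523, 551, 584, 592, 598, 599, 635, 640, 662, 763, 794 → median = 599
|x − 599|: 48, 195, 7, 0, 36, 15, 164, 63, 76, 41, 1
Sorted deviations: 0, 1, 7, 15, 36, 41, 48, 63, 76, 164, 195 → MAD = 41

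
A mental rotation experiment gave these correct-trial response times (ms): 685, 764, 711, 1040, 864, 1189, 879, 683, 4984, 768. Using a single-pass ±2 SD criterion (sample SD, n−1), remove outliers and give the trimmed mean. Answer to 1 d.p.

n = 10, ΣRT = 12567, M = 1256.700
Σ(x−M)² = 15676520.10; s = √(15676520.10/9) = 1319.786
Cutoffs: 1256.700 ± 2·1319.786 → [-1382.9, 3896.3]
Outside: 4984 → excluded.
Retained (n=9): Σ = 7583, mean = 7583/9 = 842.556

842.6 ms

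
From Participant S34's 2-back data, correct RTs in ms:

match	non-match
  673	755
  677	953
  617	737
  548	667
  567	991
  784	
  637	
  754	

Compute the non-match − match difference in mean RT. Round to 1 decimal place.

163.5 ms

M(match) = 5257/8 = 657.125
M(non-match) = 4103/5 = 820.600
Difference = 820.600 − 657.125 = 163.475 ms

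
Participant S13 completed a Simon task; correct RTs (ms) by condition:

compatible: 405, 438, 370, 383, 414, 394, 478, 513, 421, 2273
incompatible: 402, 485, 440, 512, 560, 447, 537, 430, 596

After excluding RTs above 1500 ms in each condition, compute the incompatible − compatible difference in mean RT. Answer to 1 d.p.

compatible: exclude 2273
M(compatible) = 3816/9 = 424.000
M(incompatible) = 4409/9 = 489.889
Difference = 489.889 − 424.000 = 65.889 ms

65.9 ms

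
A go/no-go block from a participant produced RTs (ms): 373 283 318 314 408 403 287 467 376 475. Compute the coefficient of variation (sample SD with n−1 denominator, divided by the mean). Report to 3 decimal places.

0.187

n = 10, Σ = 3704, M = 370.4000
Σ(x−M)² = 43308.400; s = √(43308.400/9) = 69.3689
CV = 69.3689 / 370.4000 = 0.18728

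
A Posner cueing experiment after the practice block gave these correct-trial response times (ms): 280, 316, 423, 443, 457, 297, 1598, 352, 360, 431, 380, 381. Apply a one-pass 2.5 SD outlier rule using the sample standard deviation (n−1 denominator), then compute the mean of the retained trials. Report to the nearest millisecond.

n = 12, ΣRT = 5718, M = 476.500
Σ(x−M)² = 1408295.00; s = √(1408295.00/11) = 357.808
Cutoffs: 476.500 ± 2.5·357.808 → [-418.0, 1371.0]
Outside: 1598 → excluded.
Retained (n=11): Σ = 4120, mean = 4120/11 = 374.545

375 ms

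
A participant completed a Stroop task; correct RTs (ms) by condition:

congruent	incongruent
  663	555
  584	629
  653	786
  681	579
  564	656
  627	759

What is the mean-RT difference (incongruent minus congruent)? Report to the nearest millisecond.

32 ms

M(congruent) = 3772/6 = 628.667
M(incongruent) = 3964/6 = 660.667
Difference = 660.667 − 628.667 = 32.000 ms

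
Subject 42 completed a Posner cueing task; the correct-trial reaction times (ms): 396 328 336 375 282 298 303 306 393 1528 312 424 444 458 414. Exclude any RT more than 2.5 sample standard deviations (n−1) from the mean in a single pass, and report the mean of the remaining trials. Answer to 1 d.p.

362.1 ms

n = 15, ΣRT = 6597, M = 439.800
Σ(x−M)² = 1314982.40; s = √(1314982.40/14) = 306.476
Cutoffs: 439.800 ± 2.5·306.476 → [-326.4, 1206.0]
Outside: 1528 → excluded.
Retained (n=14): Σ = 5069, mean = 5069/14 = 362.071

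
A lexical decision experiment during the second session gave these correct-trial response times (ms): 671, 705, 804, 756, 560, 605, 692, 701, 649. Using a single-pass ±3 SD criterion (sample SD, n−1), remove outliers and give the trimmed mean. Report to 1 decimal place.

682.6 ms

n = 9, ΣRT = 6143, M = 682.556
Σ(x−M)² = 43370.22; s = √(43370.22/8) = 73.629
Cutoffs: 682.556 ± 3·73.629 → [461.7, 903.4]
No RTs fall outside the cutoffs; all 9 retained. Mean = 6143/9 = 682.556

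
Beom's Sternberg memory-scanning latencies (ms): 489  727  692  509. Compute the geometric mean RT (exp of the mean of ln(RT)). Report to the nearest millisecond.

ln(RT): 6.1924, 6.5889, 6.5396, 6.2324
Mean ln(RT) = 25.5533/4 = 6.38833
Geometric mean = exp(6.38833) = 594.86 ms

595 ms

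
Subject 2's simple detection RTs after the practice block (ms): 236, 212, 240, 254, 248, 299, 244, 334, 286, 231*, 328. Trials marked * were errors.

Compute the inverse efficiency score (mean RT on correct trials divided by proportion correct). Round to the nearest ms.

Correct trials (n=10): 236, 212, 240, 254, 248, 299, 244, 334, 286, 328
Mean correct RT = 2681/10 = 268.1000 ms
Proportion correct = 10/11
IES = 268.1000 / (10/11) = 294.910 ms

295 ms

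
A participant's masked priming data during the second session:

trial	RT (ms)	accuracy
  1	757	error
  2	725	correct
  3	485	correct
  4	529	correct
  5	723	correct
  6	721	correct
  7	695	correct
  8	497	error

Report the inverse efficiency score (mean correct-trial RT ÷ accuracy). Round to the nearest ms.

Correct trials (n=6): 725, 485, 529, 723, 721, 695
Mean correct RT = 3878/6 = 646.3333 ms
Proportion correct = 6/8
IES = 646.3333 / (6/8) = 861.778 ms

862 ms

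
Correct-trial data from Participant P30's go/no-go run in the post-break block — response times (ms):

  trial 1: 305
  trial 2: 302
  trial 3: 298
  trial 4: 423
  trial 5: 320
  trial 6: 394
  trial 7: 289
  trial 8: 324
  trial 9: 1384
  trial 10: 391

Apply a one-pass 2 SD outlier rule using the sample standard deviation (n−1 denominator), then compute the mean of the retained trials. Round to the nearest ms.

338 ms

n = 10, ΣRT = 4430, M = 443.000
Σ(x−M)² = 1003942.00; s = √(1003942.00/9) = 333.990
Cutoffs: 443.000 ± 2·333.990 → [-225.0, 1111.0]
Outside: 1384 → excluded.
Retained (n=9): Σ = 3046, mean = 3046/9 = 338.444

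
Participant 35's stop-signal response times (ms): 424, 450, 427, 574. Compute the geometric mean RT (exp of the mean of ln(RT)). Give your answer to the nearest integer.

ln(RT): 6.0497, 6.1092, 6.0568, 6.3526
Mean ln(RT) = 24.5684/4 = 6.14210
Geometric mean = exp(6.14210) = 465.03 ms

465 ms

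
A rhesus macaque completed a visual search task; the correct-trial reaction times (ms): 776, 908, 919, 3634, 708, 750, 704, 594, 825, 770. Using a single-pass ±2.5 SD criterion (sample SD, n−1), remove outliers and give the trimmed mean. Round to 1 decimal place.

n = 10, ΣRT = 10588, M = 1058.800
Σ(x−M)² = 7452323.60; s = √(7452323.60/9) = 909.965
Cutoffs: 1058.800 ± 2.5·909.965 → [-1216.1, 3333.7]
Outside: 3634 → excluded.
Retained (n=9): Σ = 6954, mean = 6954/9 = 772.667

772.7 ms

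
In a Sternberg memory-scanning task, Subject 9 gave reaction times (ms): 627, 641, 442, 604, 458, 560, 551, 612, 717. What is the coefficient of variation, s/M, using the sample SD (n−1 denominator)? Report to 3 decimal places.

n = 9, Σ = 5212, M = 579.1111
Σ(x−M)² = 61460.889; s = √(61460.889/8) = 87.6505
CV = 87.6505 / 579.1111 = 0.15135

0.151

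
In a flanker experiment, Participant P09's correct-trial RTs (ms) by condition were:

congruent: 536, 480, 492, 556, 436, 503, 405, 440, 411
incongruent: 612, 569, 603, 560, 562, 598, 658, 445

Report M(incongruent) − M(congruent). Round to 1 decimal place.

M(congruent) = 4259/9 = 473.222
M(incongruent) = 4607/8 = 575.875
Difference = 575.875 − 473.222 = 102.653 ms

102.7 ms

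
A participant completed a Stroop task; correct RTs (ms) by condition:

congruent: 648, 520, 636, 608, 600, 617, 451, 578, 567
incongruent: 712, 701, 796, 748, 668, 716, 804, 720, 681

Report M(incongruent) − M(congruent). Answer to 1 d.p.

146.8 ms

M(congruent) = 5225/9 = 580.556
M(incongruent) = 6546/9 = 727.333
Difference = 727.333 − 580.556 = 146.778 ms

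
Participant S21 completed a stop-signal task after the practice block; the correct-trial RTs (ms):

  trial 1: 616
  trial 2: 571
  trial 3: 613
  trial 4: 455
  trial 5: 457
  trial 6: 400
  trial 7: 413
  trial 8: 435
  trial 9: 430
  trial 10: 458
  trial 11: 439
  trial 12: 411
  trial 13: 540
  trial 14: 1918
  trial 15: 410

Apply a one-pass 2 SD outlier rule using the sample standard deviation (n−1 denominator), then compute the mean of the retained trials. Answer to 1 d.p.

n = 15, ΣRT = 8566, M = 571.067
Σ(x−M)² = 2019906.93; s = √(2019906.93/14) = 379.841
Cutoffs: 571.067 ± 2·379.841 → [-188.6, 1330.7]
Outside: 1918 → excluded.
Retained (n=14): Σ = 6648, mean = 6648/14 = 474.857

474.9 ms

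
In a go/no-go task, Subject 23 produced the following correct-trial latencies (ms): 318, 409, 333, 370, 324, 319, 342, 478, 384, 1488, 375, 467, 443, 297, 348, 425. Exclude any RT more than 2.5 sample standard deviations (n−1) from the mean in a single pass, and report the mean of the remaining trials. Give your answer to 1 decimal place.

n = 16, ΣRT = 7120, M = 445.000
Σ(x−M)² = 1206480.00; s = √(1206480.00/15) = 283.605
Cutoffs: 445.000 ± 2.5·283.605 → [-264.0, 1154.0]
Outside: 1488 → excluded.
Retained (n=15): Σ = 5632, mean = 5632/15 = 375.467

375.5 ms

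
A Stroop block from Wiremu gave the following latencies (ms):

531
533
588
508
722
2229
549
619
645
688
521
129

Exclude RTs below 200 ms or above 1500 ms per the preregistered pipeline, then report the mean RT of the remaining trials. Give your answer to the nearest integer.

Excluded: 129, 2229
Retained (n=10): Σ = 5904
Mean = 5904/10 = 590.4000

590 ms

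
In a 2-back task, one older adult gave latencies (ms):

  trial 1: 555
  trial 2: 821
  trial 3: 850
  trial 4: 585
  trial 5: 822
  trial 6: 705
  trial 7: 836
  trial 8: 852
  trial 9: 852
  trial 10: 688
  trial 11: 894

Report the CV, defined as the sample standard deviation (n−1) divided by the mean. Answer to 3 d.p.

0.152

n = 11, Σ = 8460, M = 769.0909
Σ(x−M)² = 136274.909; s = √(136274.909/10) = 116.7368
CV = 116.7368 / 769.0909 = 0.15179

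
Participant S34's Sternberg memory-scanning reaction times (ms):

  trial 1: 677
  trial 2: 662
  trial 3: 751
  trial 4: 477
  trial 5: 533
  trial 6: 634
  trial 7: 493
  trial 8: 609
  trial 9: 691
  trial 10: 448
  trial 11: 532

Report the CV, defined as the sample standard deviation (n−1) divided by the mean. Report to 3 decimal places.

n = 11, Σ = 6507, M = 591.5455
Σ(x−M)² = 100100.727; s = √(100100.727/10) = 100.0504
CV = 100.0504 / 591.5455 = 0.16913

0.169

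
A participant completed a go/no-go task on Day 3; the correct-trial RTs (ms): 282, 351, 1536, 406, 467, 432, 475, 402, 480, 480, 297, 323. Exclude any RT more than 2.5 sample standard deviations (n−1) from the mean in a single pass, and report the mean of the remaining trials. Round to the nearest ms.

400 ms

n = 12, ΣRT = 5931, M = 494.250
Σ(x−M)² = 1240740.25; s = √(1240740.25/11) = 335.849
Cutoffs: 494.250 ± 2.5·335.849 → [-345.4, 1333.9]
Outside: 1536 → excluded.
Retained (n=11): Σ = 4395, mean = 4395/11 = 399.545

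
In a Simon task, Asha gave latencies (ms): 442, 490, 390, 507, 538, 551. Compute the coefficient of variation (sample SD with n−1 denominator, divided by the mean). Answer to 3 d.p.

0.125

n = 6, Σ = 2918, M = 486.3333
Σ(x−M)² = 18537.333; s = √(18537.333/5) = 60.8890
CV = 60.8890 / 486.3333 = 0.12520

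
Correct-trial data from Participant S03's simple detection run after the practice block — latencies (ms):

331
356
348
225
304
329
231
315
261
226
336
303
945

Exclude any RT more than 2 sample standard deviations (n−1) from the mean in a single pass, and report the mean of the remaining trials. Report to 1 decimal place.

297.1 ms

n = 13, ΣRT = 4510, M = 346.923
Σ(x−M)² = 413572.92; s = √(413572.92/12) = 185.646
Cutoffs: 346.923 ± 2·185.646 → [-24.4, 718.2]
Outside: 945 → excluded.
Retained (n=12): Σ = 3565, mean = 3565/12 = 297.083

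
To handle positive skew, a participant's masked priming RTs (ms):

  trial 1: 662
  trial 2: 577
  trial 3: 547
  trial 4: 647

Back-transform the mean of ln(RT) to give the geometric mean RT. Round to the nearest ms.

ln(RT): 6.4953, 6.3578, 6.3044, 6.4723
Mean ln(RT) = 25.6299/4 = 6.40748
Geometric mean = exp(6.40748) = 606.36 ms

606 ms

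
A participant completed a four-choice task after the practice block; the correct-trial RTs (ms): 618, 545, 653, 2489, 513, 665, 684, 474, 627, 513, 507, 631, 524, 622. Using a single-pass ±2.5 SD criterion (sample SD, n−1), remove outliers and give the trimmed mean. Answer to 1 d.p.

n = 14, ΣRT = 10065, M = 718.929
Σ(x−M)² = 3435356.93; s = √(3435356.93/13) = 514.061
Cutoffs: 718.929 ± 2.5·514.061 → [-566.2, 2004.1]
Outside: 2489 → excluded.
Retained (n=13): Σ = 7576, mean = 7576/13 = 582.769

582.8 ms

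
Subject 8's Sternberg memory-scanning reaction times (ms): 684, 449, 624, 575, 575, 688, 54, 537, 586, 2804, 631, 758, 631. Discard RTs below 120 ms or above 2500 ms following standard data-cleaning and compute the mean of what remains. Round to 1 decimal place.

612.5 ms

Excluded: 54, 2804
Retained (n=11): Σ = 6738
Mean = 6738/11 = 612.5455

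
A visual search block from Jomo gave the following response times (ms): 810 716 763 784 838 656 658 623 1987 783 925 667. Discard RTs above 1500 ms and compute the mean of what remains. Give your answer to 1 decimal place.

Excluded: 1987
Retained (n=11): Σ = 8223
Mean = 8223/11 = 747.5455

747.5 ms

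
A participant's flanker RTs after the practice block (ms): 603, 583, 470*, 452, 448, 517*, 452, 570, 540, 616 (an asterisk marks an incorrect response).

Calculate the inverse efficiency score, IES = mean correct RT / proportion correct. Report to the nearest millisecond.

666 ms

Correct trials (n=8): 603, 583, 452, 448, 452, 570, 540, 616
Mean correct RT = 4264/8 = 533.0000 ms
Proportion correct = 8/10
IES = 533.0000 / (8/10) = 666.250 ms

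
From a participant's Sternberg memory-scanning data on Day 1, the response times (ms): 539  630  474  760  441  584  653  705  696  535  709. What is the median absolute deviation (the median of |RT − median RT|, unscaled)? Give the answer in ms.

79 ms

Sorted: 441, 474, 535, 539, 584, 630, 653, 696, 705, 709, 760 → median = 630
|x − 630|: 91, 0, 156, 130, 189, 46, 23, 75, 66, 95, 79
Sorted deviations: 0, 23, 46, 66, 75, 79, 91, 95, 130, 156, 189 → MAD = 79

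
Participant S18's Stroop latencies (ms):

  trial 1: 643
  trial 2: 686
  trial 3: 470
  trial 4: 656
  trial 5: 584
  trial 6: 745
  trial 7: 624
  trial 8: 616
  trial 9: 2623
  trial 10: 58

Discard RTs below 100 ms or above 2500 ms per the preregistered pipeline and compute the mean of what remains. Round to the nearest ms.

Excluded: 58, 2623
Retained (n=8): Σ = 5024
Mean = 5024/8 = 628.0000

628 ms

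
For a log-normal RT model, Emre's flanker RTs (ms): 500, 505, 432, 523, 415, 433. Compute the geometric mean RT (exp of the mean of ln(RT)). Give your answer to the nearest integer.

ln(RT): 6.2146, 6.2246, 6.0684, 6.2596, 6.0283, 6.0707
Mean ln(RT) = 36.8662/6 = 6.14436
Geometric mean = exp(6.14436) = 466.08 ms

466 ms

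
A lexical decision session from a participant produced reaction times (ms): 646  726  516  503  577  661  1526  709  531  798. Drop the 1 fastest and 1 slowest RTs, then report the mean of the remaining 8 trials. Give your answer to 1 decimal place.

Sorted: 503, 516, 531, 577, 646, 661, 709, 726, 798, 1526
Drop lowest 1 (503) and highest 1 (1526)
Remaining (n=8): Σ = 5164, mean = 5164/8 = 645.500

645.5 ms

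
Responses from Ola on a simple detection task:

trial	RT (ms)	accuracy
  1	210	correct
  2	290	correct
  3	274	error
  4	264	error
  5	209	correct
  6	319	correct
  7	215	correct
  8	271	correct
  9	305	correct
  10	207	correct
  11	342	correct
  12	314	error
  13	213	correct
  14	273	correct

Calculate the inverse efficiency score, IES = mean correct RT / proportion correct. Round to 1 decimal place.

330.2 ms

Correct trials (n=11): 210, 290, 209, 319, 215, 271, 305, 207, 342, 213, 273
Mean correct RT = 2854/11 = 259.4545 ms
Proportion correct = 11/14
IES = 259.4545 / (11/14) = 330.215 ms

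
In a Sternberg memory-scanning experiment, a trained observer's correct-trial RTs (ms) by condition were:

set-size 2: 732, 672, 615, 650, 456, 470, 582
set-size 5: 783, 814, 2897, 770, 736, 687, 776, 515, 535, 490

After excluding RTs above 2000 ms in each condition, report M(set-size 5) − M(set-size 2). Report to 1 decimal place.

set-size 5: exclude 2897
M(set-size 2) = 4177/7 = 596.714
M(set-size 5) = 6106/9 = 678.444
Difference = 678.444 − 596.714 = 81.730 ms

81.7 ms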